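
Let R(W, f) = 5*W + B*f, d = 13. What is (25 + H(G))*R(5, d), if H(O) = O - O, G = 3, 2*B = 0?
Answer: 625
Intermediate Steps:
B = 0 (B = (½)*0 = 0)
H(O) = 0
R(W, f) = 5*W (R(W, f) = 5*W + 0*f = 5*W + 0 = 5*W)
(25 + H(G))*R(5, d) = (25 + 0)*(5*5) = 25*25 = 625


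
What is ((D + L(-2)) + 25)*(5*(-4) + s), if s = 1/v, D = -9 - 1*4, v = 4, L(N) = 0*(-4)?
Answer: -237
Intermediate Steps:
L(N) = 0
D = -13 (D = -9 - 4 = -13)
s = 1/4 ≈ 0.25000
((D + L(-2)) + 25)*(5*(-4) + s) = ((-13 + 0) + 25)*(5*(-4) + 1/4) = (-13 + 25)*(-20 + 1/4) = 12*(-79/4) = -237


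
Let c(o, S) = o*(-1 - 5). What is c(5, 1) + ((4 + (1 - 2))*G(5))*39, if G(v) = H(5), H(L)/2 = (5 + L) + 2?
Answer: 2778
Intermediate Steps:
H(L) = 14 + 2*L (H(L) = 2*((5 + L) + 2) = 2*(7 + L) = 14 + 2*L)
G(v) = 24 (G(v) = 14 + 2*5 = 14 + 10 = 24)
c(o, S) = -6*o (c(o, S) = o*(-6) = -6*o)
c(5, 1) + ((4 + (1 - 2))*G(5))*39 = -6*5 + ((4 + (1 - 2))*24)*39 = -30 + ((4 - 1)*24)*39 = -30 + (3*24)*39 = -30 + 72*39 = -30 + 2808 = 2778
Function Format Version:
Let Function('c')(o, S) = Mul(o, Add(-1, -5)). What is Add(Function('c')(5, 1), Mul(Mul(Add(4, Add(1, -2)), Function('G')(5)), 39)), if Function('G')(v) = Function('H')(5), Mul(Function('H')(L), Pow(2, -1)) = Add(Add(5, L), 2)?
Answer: 2778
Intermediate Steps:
Function('H')(L) = Add(14, Mul(2, L)) (Function('H')(L) = Mul(2, Add(Add(5, L), 2)) = Mul(2, Add(7, L)) = Add(14, Mul(2, L)))
Function('G')(v) = 24 (Function('G')(v) = Add(14, Mul(2, 5)) = Add(14, 10) = 24)
Function('c')(o, S) = Mul(-6, o) (Function('c')(o, S) = Mul(o, -6) = Mul(-6, o))
Add(Function('c')(5, 1), Mul(Mul(Add(4, Add(1, -2)), Function('G')(5)), 39)) = Add(Mul(-6, 5), Mul(Mul(Add(4, Add(1, -2)), 24), 39)) = Add(-30, Mul(Mul(Add(4, -1), 24), 39)) = Add(-30, Mul(Mul(3, 24), 39)) = Add(-30, Mul(72, 39)) = Add(-30, 2808) = 2778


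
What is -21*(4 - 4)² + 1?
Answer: 1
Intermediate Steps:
-21*(4 - 4)² + 1 = -21*0² + 1 = -21*0 + 1 = 0 + 1 = 1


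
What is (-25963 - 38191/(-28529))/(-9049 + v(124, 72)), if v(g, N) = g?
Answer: 740660236/254621325 ≈ 2.9089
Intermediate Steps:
(-25963 - 38191/(-28529))/(-9049 + v(124, 72)) = (-25963 - 38191/(-28529))/(-9049 + 124) = (-25963 - 38191*(-1/28529))/(-8925) = (-25963 + 38191/28529)*(-1/8925) = -740660236/28529*(-1/8925) = 740660236/254621325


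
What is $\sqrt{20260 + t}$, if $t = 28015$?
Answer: $5 \sqrt{1931} \approx 219.72$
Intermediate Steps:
$\sqrt{20260 + t} = \sqrt{20260 + 28015} = \sqrt{48275} = 5 \sqrt{1931}$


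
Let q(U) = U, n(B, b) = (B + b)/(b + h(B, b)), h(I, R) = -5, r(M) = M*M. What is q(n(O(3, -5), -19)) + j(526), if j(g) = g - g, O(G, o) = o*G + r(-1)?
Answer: 11/8 ≈ 1.3750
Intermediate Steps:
r(M) = M²
O(G, o) = 1 + G*o (O(G, o) = o*G + (-1)² = G*o + 1 = 1 + G*o)
j(g) = 0
n(B, b) = (B + b)/(-5 + b) (n(B, b) = (B + b)/(b - 5) = (B + b)/(-5 + b))
q(n(O(3, -5), -19)) + j(526) = ((1 + 3*(-5)) - 19)/(-5 - 19) + 0 = ((1 - 15) - 19)/(-24) + 0 = -(-14 - 19)/24 + 0 = -1/24*(-33) + 0 = 11/8 + 0 = 11/8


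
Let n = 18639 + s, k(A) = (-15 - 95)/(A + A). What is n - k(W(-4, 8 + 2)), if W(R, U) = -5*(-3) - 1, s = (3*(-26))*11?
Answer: 248989/14 ≈ 17785.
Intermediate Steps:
s = -858 (s = -78*11 = -858)
W(R, U) = 14 (W(R, U) = 15 - 1 = 14)
k(A) = -55/A (k(A) = -110*1/(2*A) = -55/A)
n = 17781 (n = 18639 - 858 = 17781)
n - k(W(-4, 8 + 2)) = 17781 - (-55)/14 = 17781 - 1*(-55/14) = 17781 + 55/14 = 248989/14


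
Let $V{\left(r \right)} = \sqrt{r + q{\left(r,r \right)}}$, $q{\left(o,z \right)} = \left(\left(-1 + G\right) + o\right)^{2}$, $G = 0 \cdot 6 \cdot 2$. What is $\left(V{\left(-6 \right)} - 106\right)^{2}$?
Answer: $\left(106 - \sqrt{43}\right)^{2} \approx 9888.8$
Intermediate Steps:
$G = 0$ ($G = 0 \cdot 2 = 0$)
$q{\left(o,z \right)} = \left(-1 + o\right)^{2}$ ($q{\left(o,z \right)} = \left(\left(-1 + 0\right) + o\right)^{2} = \left(-1 + o\right)^{2}$)
$V{\left(r \right)} = \sqrt{r + \left(-1 + r\right)^{2}}$
$\left(V{\left(-6 \right)} - 106\right)^{2} = \left(\sqrt{-6 + \left(-1 - 6\right)^{2}} - 106\right)^{2} = \left(\sqrt{-6 + \left(-7\right)^{2}} - 106\right)^{2} = \left(\sqrt{-6 + 49} - 106\right)^{2} = \left(\sqrt{43} - 106\right)^{2} = \left(-106 + \sqrt{43}\right)^{2}$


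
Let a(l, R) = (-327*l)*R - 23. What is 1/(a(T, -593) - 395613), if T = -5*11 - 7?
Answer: -1/12418118 ≈ -8.0527e-8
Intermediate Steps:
T = -62 (T = -55 - 7 = -62)
a(l, R) = -23 - 327*R*l (a(l, R) = -327*R*l - 23 = -23 - 327*R*l)
1/(a(T, -593) - 395613) = 1/((-23 - 327*(-593)*(-62)) - 395613) = 1/((-23 - 12022482) - 395613) = 1/(-12022505 - 395613) = 1/(-12418118) = -1/12418118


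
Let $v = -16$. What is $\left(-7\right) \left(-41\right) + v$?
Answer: $271$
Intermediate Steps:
$\left(-7\right) \left(-41\right) + v = \left(-7\right) \left(-41\right) - 16 = 287 - 16 = 271$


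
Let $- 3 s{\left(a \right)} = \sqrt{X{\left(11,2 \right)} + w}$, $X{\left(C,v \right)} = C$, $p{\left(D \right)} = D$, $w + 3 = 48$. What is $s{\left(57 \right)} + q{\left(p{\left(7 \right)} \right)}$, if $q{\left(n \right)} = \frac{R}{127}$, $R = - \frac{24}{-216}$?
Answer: $\frac{1}{1143} - \frac{2 \sqrt{14}}{3} \approx -2.4936$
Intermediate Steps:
$w = 45$ ($w = -3 + 48 = 45$)
$R = \frac{1}{9}$ ($R = \left(-24\right) \left(- \frac{1}{216}\right) = \frac{1}{9} \approx 0.11111$)
$s{\left(a \right)} = - \frac{2 \sqrt{14}}{3}$ ($s{\left(a \right)} = - \frac{\sqrt{11 + 45}}{3} = - \frac{\sqrt{56}}{3} = - \frac{2 \sqrt{14}}{3}$)
$q{\left(n \right)} = \frac{1}{1143}$ ($q{\left(n \right)} = \frac{1}{9 \cdot 127} = \frac{1}{9} \cdot \frac{1}{127} = \frac{1}{1143}$)
$s{\left(57 \right)} + q{\left(p{\left(7 \right)} \right)} = - \frac{2 \sqrt{14}}{3} + \frac{1}{1143} = \frac{1}{1143} - \frac{2 \sqrt{14}}{3}$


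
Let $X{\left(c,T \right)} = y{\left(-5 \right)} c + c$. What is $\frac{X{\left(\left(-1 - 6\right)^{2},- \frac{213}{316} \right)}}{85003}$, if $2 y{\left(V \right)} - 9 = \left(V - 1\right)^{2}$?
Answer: $\frac{2303}{170006} \approx 0.013547$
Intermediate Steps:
$y{\left(V \right)} = \frac{9}{2} + \frac{\left(-1 + V\right)^{2}}{2}$ ($y{\left(V \right)} = \frac{9}{2} + \frac{\left(V - 1\right)^{2}}{2} = \frac{9}{2} + \frac{\left(-1 + V\right)^{2}}{2}$)
$X{\left(c,T \right)} = \frac{47 c}{2}$ ($X{\left(c,T \right)} = \left(\frac{9}{2} + \frac{\left(-1 - 5\right)^{2}}{2}\right) c + c = \left(\frac{9}{2} + \frac{\left(-6\right)^{2}}{2}\right) c + c = \left(\frac{9}{2} + \frac{1}{2} \cdot 36\right) c + c = \left(\frac{9}{2} + 18\right) c + c = \frac{45 c}{2} + c = \frac{47 c}{2}$)
$\frac{X{\left(\left(-1 - 6\right)^{2},- \frac{213}{316} \right)}}{85003} = \frac{\frac{47}{2} \left(-1 - 6\right)^{2}}{85003} = \frac{47 \left(-7\right)^{2}}{2} \cdot \frac{1}{85003} = \frac{47}{2} \cdot 49 \cdot \frac{1}{85003} = \frac{2303}{2} \cdot \frac{1}{85003} = \frac{2303}{170006}$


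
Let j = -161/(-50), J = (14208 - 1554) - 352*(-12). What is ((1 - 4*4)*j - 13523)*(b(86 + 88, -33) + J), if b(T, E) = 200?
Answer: -1158853307/5 ≈ -2.3177e+8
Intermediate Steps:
J = 16878 (J = 12654 + 4224 = 16878)
j = 161/50 (j = -161*(-1/50) = 161/50 ≈ 3.2200)
((1 - 4*4)*j - 13523)*(b(86 + 88, -33) + J) = ((1 - 4*4)*(161/50) - 13523)*(200 + 16878) = ((1 - 16)*(161/50) - 13523)*17078 = (-15*161/50 - 13523)*17078 = (-483/10 - 13523)*17078 = -135713/10*17078 = -1158853307/5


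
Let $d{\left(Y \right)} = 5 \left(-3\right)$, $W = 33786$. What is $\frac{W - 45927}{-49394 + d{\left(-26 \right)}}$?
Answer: $\frac{12141}{49409} \approx 0.24572$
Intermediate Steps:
$d{\left(Y \right)} = -15$
$\frac{W - 45927}{-49394 + d{\left(-26 \right)}} = \frac{33786 - 45927}{-49394 - 15} = - \frac{12141}{-49409} = \left(-12141\right) \left(- \frac{1}{49409}\right) = \frac{12141}{49409}$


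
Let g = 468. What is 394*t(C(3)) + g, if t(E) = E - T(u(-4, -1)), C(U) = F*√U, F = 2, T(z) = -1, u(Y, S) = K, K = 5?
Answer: 862 + 788*√3 ≈ 2226.9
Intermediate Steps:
u(Y, S) = 5
C(U) = 2*√U
t(E) = 1 + E (t(E) = E - 1*(-1) = E + 1 = 1 + E)
394*t(C(3)) + g = 394*(1 + 2*√3) + 468 = (394 + 788*√3) + 468 = 862 + 788*√3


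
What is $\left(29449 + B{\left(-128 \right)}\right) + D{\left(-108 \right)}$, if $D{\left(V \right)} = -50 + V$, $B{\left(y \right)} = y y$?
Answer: $45675$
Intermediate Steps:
$B{\left(y \right)} = y^{2}$
$\left(29449 + B{\left(-128 \right)}\right) + D{\left(-108 \right)} = \left(29449 + \left(-128\right)^{2}\right) - 158 = \left(29449 + 16384\right) - 158 = 45833 - 158 = 45675$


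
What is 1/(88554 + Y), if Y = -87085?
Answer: 1/1469 ≈ 0.00068074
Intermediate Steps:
1/(88554 + Y) = 1/(88554 - 87085) = 1/1469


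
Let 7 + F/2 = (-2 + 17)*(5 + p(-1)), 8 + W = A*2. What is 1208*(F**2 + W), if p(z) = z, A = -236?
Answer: 12993248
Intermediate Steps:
W = -480 (W = -8 - 236*2 = -8 - 472 = -480)
F = 106 (F = -14 + 2*((-2 + 17)*(5 - 1)) = -14 + 2*(15*4) = -14 + 2*60 = -14 + 120 = 106)
1208*(F**2 + W) = 1208*(106**2 - 480) = 1208*(11236 - 480) = 1208*10756 = 12993248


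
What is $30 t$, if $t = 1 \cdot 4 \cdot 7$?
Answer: $840$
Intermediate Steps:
$t = 28$ ($t = 4 \cdot 7 = 28$)
$30 t = 30 \cdot 28 = 840$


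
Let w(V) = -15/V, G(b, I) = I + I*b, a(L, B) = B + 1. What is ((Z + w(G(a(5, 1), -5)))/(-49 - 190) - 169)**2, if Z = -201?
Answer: 1615316481/57121 ≈ 28279.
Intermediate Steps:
a(L, B) = 1 + B
((Z + w(G(a(5, 1), -5)))/(-49 - 190) - 169)**2 = ((-201 - 15*(-1/(5*(1 + (1 + 1)))))/(-49 - 190) - 169)**2 = ((-201 - 15*(-1/(5*(1 + 2))))/(-239) - 169)**2 = ((-201 - 15/((-5*3)))*(-1/239) - 169)**2 = ((-201 - 15/(-15))*(-1/239) - 169)**2 = ((-201 - 15*(-1/15))*(-1/239) - 169)**2 = ((-201 + 1)*(-1/239) - 169)**2 = (-200*(-1/239) - 169)**2 = (200/239 - 169)**2 = (-40191/239)**2 = 1615316481/57121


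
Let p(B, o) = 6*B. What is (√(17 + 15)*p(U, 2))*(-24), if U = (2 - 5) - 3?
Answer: 3456*√2 ≈ 4887.5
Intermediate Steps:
U = -6 (U = -3 - 3 = -6)
(√(17 + 15)*p(U, 2))*(-24) = (√(17 + 15)*(6*(-6)))*(-24) = (√32*(-36))*(-24) = ((4*√2)*(-36))*(-24) = -144*√2*(-24) = 3456*√2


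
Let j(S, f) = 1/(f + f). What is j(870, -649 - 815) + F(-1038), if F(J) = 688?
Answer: 2014463/2928 ≈ 688.00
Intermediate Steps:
j(S, f) = 1/(2*f)
j(870, -649 - 815) + F(-1038) = 1/(2*(-649 - 815)) + 688 = (½)/(-1464) + 688 = (½)*(-1/1464) + 688 = -1/2928 + 688 = 2014463/2928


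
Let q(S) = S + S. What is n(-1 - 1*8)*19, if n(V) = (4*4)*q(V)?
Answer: -5472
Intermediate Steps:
q(S) = 2*S
n(V) = 32*V (n(V) = (4*4)*(2*V) = 16*(2*V) = 32*V)
n(-1 - 1*8)*19 = (32*(-1 - 1*8))*19 = (32*(-1 - 8))*19 = (32*(-9))*19 = -288*19 = -5472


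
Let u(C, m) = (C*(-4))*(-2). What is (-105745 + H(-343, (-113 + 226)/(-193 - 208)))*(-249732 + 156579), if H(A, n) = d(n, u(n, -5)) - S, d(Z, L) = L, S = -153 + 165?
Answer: 3950568520533/401 ≈ 9.8518e+9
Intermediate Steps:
u(C, m) = 8*C (u(C, m) = -4*C*(-2) = 8*C)
S = 12
H(A, n) = -12 + 8*n (H(A, n) = 8*n - 1*12 = 8*n - 12 = -12 + 8*n)
(-105745 + H(-343, (-113 + 226)/(-193 - 208)))*(-249732 + 156579) = (-105745 + (-12 + 8*((-113 + 226)/(-193 - 208))))*(-249732 + 156579) = (-105745 + (-12 + 8*(113/(-401))))*(-93153) = (-105745 + (-12 + 8*(113*(-1/401))))*(-93153) = (-105745 + (-12 + 8*(-113/401)))*(-93153) = (-105745 + (-12 - 904/401))*(-93153) = (-105745 - 5716/401)*(-93153) = -42409461/401*(-93153) = 3950568520533/401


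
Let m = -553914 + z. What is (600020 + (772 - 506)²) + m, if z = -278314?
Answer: -161452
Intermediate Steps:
m = -832228 (m = -553914 - 278314 = -832228)
(600020 + (772 - 506)²) + m = (600020 + (772 - 506)²) - 832228 = (600020 + 266²) - 832228 = (600020 + 70756) - 832228 = 670776 - 832228 = -161452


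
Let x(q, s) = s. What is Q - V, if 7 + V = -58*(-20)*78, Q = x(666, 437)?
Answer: -90036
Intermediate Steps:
Q = 437
V = 90473 (V = -7 - 58*(-20)*78 = -7 + 1160*78 = -7 + 90480 = 90473)
Q - V = 437 - 1*90473 = 437 - 90473 = -90036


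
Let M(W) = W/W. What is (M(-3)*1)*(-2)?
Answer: -2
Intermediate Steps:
M(W) = 1
(M(-3)*1)*(-2) = (1*1)*(-2) = 1*(-2) = -2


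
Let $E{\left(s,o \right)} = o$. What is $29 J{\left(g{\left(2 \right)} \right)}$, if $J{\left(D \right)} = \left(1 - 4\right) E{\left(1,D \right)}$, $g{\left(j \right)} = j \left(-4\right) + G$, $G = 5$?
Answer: $261$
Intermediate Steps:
$g{\left(j \right)} = 5 - 4 j$ ($g{\left(j \right)} = j \left(-4\right) + 5 = - 4 j + 5 = 5 - 4 j$)
$J{\left(D \right)} = - 3 D$ ($J{\left(D \right)} = \left(1 - 4\right) D = - 3 D$)
$29 J{\left(g{\left(2 \right)} \right)} = 29 \left(- 3 \left(5 - 8\right)\right) = 29 \left(\left(-3\right) \left(-3\right)\right) = 29 \cdot 9 = 261$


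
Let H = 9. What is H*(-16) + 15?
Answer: -129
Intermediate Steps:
H*(-16) + 15 = 9*(-16) + 15 = -144 + 15 = -129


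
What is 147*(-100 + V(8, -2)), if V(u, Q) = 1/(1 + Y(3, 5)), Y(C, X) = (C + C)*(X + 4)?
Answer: -808353/55 ≈ -14697.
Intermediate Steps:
Y(C, X) = 2*C*(4 + X) (Y(C, X) = (2*C)*(4 + X) = 2*C*(4 + X))
V(u, Q) = 1/55 (V(u, Q) = 1/(1 + 2*3*(4 + 5)) = 1/(1 + 2*3*9) = 1/(1 + 54) = 1/55)
147*(-100 + V(8, -2)) = 147*(-100 + 1/55) = 147*(-5499/55) = -808353/55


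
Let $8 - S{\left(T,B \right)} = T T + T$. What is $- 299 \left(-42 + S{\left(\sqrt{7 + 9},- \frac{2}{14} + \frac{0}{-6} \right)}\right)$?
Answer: $16146$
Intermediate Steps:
$S{\left(T,B \right)} = 8 - T - T^{2}$ ($S{\left(T,B \right)} = 8 - \left(T T + T\right) = 8 - \left(T^{2} + T\right) = 8 - \left(T + T^{2}\right) = 8 - T - T^{2}$)
$- 299 \left(-42 + S{\left(\sqrt{7 + 9},- \frac{2}{14} + \frac{0}{-6} \right)}\right) = - 299 \left(-42 - \left(-8 + \left(\sqrt{7 + 9}\right)^{2} + \sqrt{7 + 9}\right)\right) = - 299 \left(-42 - \left(-8 + \sqrt{16} + \left(\sqrt{16}\right)^{2}\right)\right) = - 299 \left(-42 - 12\right) = \left(-299\right) \left(-54\right) = 16146$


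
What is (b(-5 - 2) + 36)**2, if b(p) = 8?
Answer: 1936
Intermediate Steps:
(b(-5 - 2) + 36)**2 = (8 + 36)**2 = 44**2 = 1936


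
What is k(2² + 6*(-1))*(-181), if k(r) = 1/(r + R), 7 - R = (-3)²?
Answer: 181/4 ≈ 45.250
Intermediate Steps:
R = -2 (R = 7 - 1*(-3)² = 7 - 1*9 = 7 - 9 = -2)
k(r) = 1/(-2 + r) (k(r) = 1/(r - 2) = 1/(-2 + r))
k(2² + 6*(-1))*(-181) = -181/(-2 + (2² + 6*(-1))) = -181/(-2 + (4 - 6)) = -181/(-2 - 2) = -181/(-4) = -¼*(-181) = 181/4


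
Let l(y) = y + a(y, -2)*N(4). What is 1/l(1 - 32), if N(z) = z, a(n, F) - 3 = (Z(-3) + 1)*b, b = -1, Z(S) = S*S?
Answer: -1/59 ≈ -0.016949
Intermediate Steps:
Z(S) = S²
a(n, F) = -7 (a(n, F) = 3 + ((-3)² + 1)*(-1) = 3 + (9 + 1)*(-1) = 3 + 10*(-1) = 3 - 10 = -7)
l(y) = -28 + y (l(y) = y - 7*4 = y - 28 = -28 + y)
1/l(1 - 32) = 1/(-28 + (1 - 32)) = 1/(-28 - 31) = 1/(-59) = -1/59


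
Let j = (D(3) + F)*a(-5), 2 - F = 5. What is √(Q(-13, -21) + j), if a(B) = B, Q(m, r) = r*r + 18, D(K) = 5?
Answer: √449 ≈ 21.190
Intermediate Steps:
F = -3 (F = 2 - 1*5 = 2 - 5 = -3)
Q(m, r) = 18 + r² (Q(m, r) = r² + 18 = 18 + r²)
j = -10 (j = (5 - 3)*(-5) = 2*(-5) = -10)
√(Q(-13, -21) + j) = √((18 + (-21)²) - 10) = √((18 + 441) - 10) = √(459 - 10) = √449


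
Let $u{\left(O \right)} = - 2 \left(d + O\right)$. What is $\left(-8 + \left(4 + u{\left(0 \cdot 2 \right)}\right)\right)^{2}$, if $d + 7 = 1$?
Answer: $64$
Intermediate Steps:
$d = -6$ ($d = -7 + 1 = -6$)
$u{\left(O \right)} = 12 - 2 O$ ($u{\left(O \right)} = - 2 \left(-6 + O\right) = 12 - 2 O$)
$\left(-8 + \left(4 + u{\left(0 \cdot 2 \right)}\right)\right)^{2} = \left(-8 + \left(4 + \left(12 - 2 \cdot 0 \cdot 2\right)\right)\right)^{2} = \left(-8 + \left(4 + \left(12 - 0\right)\right)\right)^{2} = \left(-8 + \left(4 + \left(12 + 0\right)\right)\right)^{2} = \left(-8 + \left(4 + 12\right)\right)^{2} = \left(-8 + 16\right)^{2} = 8^{2} = 64$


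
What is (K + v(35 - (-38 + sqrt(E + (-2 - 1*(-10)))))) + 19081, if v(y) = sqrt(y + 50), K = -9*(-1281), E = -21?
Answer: 30610 + sqrt(123 - I*sqrt(13)) ≈ 30621.0 - 0.16253*I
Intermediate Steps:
K = 11529
v(y) = sqrt(50 + y)
(K + v(35 - (-38 + sqrt(E + (-2 - 1*(-10)))))) + 19081 = (11529 + sqrt(50 + (35 - (-38 + sqrt(-21 + (-2 - 1*(-10))))))) + 19081 = (11529 + sqrt(50 + (35 - (-38 + sqrt(-21 + (-2 + 10)))))) + 19081 = (11529 + sqrt(50 + (35 - (-38 + sqrt(-21 + 8))))) + 19081 = (11529 + sqrt(50 + (35 - (-38 + sqrt(-13))))) + 19081 = (11529 + sqrt(50 + (35 - (-38 + I*sqrt(13))))) + 19081 = (11529 + sqrt(50 + (35 + (38 - I*sqrt(13))))) + 19081 = (11529 + sqrt(50 + (73 - I*sqrt(13)))) + 19081 = (11529 + sqrt(123 - I*sqrt(13))) + 19081 = 30610 + sqrt(123 - I*sqrt(13))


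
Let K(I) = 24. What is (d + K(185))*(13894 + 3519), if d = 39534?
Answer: 688823454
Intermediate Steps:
(d + K(185))*(13894 + 3519) = (39534 + 24)*(13894 + 3519) = 39558*17413 = 688823454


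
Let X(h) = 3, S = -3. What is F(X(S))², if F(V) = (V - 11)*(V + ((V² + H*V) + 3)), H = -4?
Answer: 576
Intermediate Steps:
F(V) = (-11 + V)*(3 + V² - 3*V) (F(V) = (V - 11)*(V + ((V² - 4*V) + 3)) = (-11 + V)*(V + (3 + V² - 4*V)) = (-11 + V)*(3 + V² - 3*V))
F(X(S))² = (-33 + 3³ - 14*3² + 36*3)² = (-33 + 27 - 14*9 + 108)² = (-33 + 27 - 126 + 108)² = (-24)² = 576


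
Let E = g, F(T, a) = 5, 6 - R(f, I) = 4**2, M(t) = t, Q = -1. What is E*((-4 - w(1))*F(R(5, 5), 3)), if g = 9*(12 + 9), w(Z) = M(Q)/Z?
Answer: -2835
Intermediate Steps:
R(f, I) = -10 (R(f, I) = 6 - 1*4**2 = 6 - 1*16 = 6 - 16 = -10)
w(Z) = -1/Z
g = 189 (g = 9*21 = 189)
E = 189
E*((-4 - w(1))*F(R(5, 5), 3)) = 189*((-4 - (-1)/1)*5) = 189*((-4 - (-1))*5) = 189*((-4 - 1*(-1))*5) = 189*((-4 + 1)*5) = 189*(-3*5) = 189*(-15) = -2835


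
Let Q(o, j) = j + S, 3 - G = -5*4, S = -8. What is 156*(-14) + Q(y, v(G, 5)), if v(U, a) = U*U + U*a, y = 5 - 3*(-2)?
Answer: -1548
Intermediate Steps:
y = 11 (y = 5 + 6 = 11)
G = 23 (G = 3 - (-5)*4 = 3 - 1*(-20) = 3 + 20 = 23)
v(U, a) = U**2 + U*a
Q(o, j) = -8 + j (Q(o, j) = j - 8 = -8 + j)
156*(-14) + Q(y, v(G, 5)) = 156*(-14) + (-8 + 23*(23 + 5)) = -2184 + (-8 + 23*28) = -2184 + (-8 + 644) = -2184 + 636 = -1548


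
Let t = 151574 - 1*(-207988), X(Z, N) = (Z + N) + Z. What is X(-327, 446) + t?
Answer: 359354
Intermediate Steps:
X(Z, N) = N + 2*Z (X(Z, N) = (N + Z) + Z = N + 2*Z)
t = 359562 (t = 151574 + 207988 = 359562)
X(-327, 446) + t = (446 + 2*(-327)) + 359562 = (446 - 654) + 359562 = -208 + 359562 = 359354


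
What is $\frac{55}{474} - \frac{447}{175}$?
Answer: $- \frac{202253}{82950} \approx -2.4383$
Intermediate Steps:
$\frac{55}{474} - \frac{447}{175} = - \frac{202253}{82950}$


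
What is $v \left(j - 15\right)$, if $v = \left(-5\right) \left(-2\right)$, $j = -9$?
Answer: $-240$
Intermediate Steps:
$v = 10$
$v \left(j - 15\right) = 10 \left(-9 - 15\right) = 10 \left(-24\right) = -240$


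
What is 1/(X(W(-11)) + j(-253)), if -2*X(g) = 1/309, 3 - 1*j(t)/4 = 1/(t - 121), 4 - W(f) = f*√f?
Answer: 115566/1387841 ≈ 0.083270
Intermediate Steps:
W(f) = 4 - f^(3/2) (W(f) = 4 - f*√f = 4 - f^(3/2))
j(t) = 12 - 4/(-121 + t) (j(t) = 12 - 4/(t - 121) = 12 - 4/(-121 + t))
X(g) = -1/618 (X(g) = -½/309 = -½*1/309 = -1/618)
1/(X(W(-11)) + j(-253)) = 1/(-1/618 + 4*(-364 + 3*(-253))/(-121 - 253)) = 1/(-1/618 + 4*(-364 - 759)/(-374)) = 1/(-1/618 + 4*(-1/374)*(-1123)) = 1/(-1/618 + 2246/187) = 1/(1387841/115566) = 115566/1387841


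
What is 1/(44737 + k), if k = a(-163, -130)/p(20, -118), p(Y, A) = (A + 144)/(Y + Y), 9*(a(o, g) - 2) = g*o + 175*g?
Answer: 39/1734463 ≈ 2.2485e-5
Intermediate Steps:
a(o, g) = 2 + 175*g/9 + g*o/9 (a(o, g) = 2 + (g*o + 175*g)/9 = 2 + (175*g + g*o)/9 = 2 + (175*g/9 + g*o/9) = 2 + 175*g/9 + g*o/9)
p(Y, A) = (144 + A)/(2*Y) (p(Y, A) = (144 + A)/((2*Y)) = (144 + A)*(1/(2*Y)) = (144 + A)/(2*Y))
k = -10280/39 (k = (2 + (175/9)*(-130) + (1/9)*(-130)*(-163))/(((1/2)*(144 - 118)/20)) = (2 - 22750/9 + 21190/9)/(((1/2)*(1/20)*26)) = -514/(3*13/20) = -514/3*20/13 = -10280/39 ≈ -263.59)
1/(44737 + k) = 1/(44737 - 10280/39) = 1/(1734463/39) = 39/1734463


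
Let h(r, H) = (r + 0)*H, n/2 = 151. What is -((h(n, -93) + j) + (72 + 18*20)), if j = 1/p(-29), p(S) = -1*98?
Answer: 2710093/98 ≈ 27654.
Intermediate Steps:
n = 302 (n = 2*151 = 302)
h(r, H) = H*r (h(r, H) = r*H = H*r)
p(S) = -98
j = -1/98 (j = 1/(-98) = -1/98 ≈ -0.010204)
-((h(n, -93) + j) + (72 + 18*20)) = -((-93*302 - 1/98) + (72 + 18*20)) = -((-28086 - 1/98) + (72 + 360)) = -(-2752429/98 + 432) = -1*(-2710093/98) = 2710093/98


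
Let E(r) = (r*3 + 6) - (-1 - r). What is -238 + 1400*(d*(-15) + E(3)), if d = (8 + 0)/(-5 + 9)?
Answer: -15638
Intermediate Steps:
d = 2 (d = 8/4 = 8*(1/4) = 2)
E(r) = 7 + 4*r (E(r) = (3*r + 6) + (1 + r) = (6 + 3*r) + (1 + r) = 7 + 4*r)
-238 + 1400*(d*(-15) + E(3)) = -238 + 1400*(2*(-15) + (7 + 4*3)) = -238 + 1400*(-30 + (7 + 12)) = -238 + 1400*(-30 + 19) = -238 + 1400*(-11) = -238 - 15400 = -15638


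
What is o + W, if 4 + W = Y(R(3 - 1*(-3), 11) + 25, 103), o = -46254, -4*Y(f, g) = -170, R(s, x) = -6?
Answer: -92431/2 ≈ -46216.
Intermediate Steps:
Y(f, g) = 85/2 (Y(f, g) = -1/4*(-170) = 85/2)
W = 77/2 (W = -4 + 85/2 = 77/2 ≈ 38.500)
o + W = -46254 + 77/2 = -92431/2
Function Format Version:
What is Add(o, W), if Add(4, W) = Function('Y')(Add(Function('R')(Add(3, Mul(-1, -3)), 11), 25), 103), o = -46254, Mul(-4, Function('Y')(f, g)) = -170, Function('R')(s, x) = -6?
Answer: Rational(-92431, 2) ≈ -46216.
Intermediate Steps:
Function('Y')(f, g) = Rational(85, 2) (Function('Y')(f, g) = Mul(Rational(-1, 4), -170) = Rational(85, 2))
W = Rational(77, 2) (W = Add(-4, Rational(85, 2)) = Rational(77, 2) ≈ 38.500)
Add(o, W) = Add(-46254, Rational(77, 2)) = Rational(-92431, 2)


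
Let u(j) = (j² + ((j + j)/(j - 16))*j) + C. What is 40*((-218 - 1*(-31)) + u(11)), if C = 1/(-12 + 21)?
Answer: -41144/9 ≈ -4571.6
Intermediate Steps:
C = ⅑ (C = 1/9 = ⅑ ≈ 0.11111)
u(j) = ⅑ + j² + 2*j²/(-16 + j) (u(j) = (j² + ((j + j)/(j - 16))*j) + ⅑ = (j² + ((2*j)/(-16 + j))*j) + ⅑ = (j² + (2*j/(-16 + j))*j) + ⅑ = (j² + 2*j²/(-16 + j)) + ⅑ = ⅑ + j² + 2*j²/(-16 + j))
40*((-218 - 1*(-31)) + u(11)) = 40*((-218 - 1*(-31)) + (-16 + 11 - 126*11² + 9*11³)/(9*(-16 + 11))) = 40*((-218 + 31) + (⅑)*(-16 + 11 - 126*121 + 9*1331)/(-5)) = 40*(-187 + (⅑)*(-⅕)*(-16 + 11 - 15246 + 11979)) = 40*(-187 + (⅑)*(-⅕)*(-3272)) = 40*(-187 + 3272/45) = 40*(-5143/45) = -41144/9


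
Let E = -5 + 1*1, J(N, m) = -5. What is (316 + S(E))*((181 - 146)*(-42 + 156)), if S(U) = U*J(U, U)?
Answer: 1340640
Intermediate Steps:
E = -4 (E = -5 + 1 = -4)
S(U) = -5*U (S(U) = U*(-5) = -5*U)
(316 + S(E))*((181 - 146)*(-42 + 156)) = (316 - 5*(-4))*((181 - 146)*(-42 + 156)) = (316 + 20)*(35*114) = 336*3990 = 1340640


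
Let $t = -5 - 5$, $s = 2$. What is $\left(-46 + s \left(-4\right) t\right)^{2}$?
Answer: $1156$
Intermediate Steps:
$t = -10$
$\left(-46 + s \left(-4\right) t\right)^{2} = \left(-46 + 2 \left(-4\right) \left(-10\right)\right)^{2} = \left(-46 - -80\right)^{2} = \left(-46 + 80\right)^{2} = 34^{2} = 1156$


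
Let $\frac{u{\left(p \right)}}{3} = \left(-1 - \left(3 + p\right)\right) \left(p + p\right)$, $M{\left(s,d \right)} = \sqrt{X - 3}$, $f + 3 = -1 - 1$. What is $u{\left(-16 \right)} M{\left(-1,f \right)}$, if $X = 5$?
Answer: $- 1152 \sqrt{2} \approx -1629.2$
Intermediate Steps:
$f = -5$ ($f = -3 - 2 = -5$)
$M{\left(s,d \right)} = \sqrt{2}$ ($M{\left(s,d \right)} = \sqrt{5 - 3} = \sqrt{2}$)
$u{\left(p \right)} = 6 p \left(-4 - p\right)$ ($u{\left(p \right)} = 3 \left(-1 - \left(3 + p\right)\right) \left(p + p\right) = 3 \left(-4 - p\right) 2 p = 3 \cdot 2 p \left(-4 - p\right) = 6 p \left(-4 - p\right)$)
$u{\left(-16 \right)} M{\left(-1,f \right)} = \left(-6\right) \left(-16\right) \left(4 - 16\right) \sqrt{2} = \left(-6\right) \left(-16\right) \left(-12\right) \sqrt{2} = - 1152 \sqrt{2}$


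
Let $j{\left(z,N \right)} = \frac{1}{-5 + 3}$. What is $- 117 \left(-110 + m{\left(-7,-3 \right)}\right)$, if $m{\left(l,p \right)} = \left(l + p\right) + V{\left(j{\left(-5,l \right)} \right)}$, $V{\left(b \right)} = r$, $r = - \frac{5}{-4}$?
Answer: $\frac{55575}{4} \approx 13894.0$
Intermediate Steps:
$r = \frac{5}{4}$ ($r = \left(-5\right) \left(- \frac{1}{4}\right) = \frac{5}{4} \approx 1.25$)
$j{\left(z,N \right)} = - \frac{1}{2}$ ($j{\left(z,N \right)} = \frac{1}{-2} = - \frac{1}{2}$)
$V{\left(b \right)} = \frac{5}{4}$
$m{\left(l,p \right)} = \frac{5}{4} + l + p$ ($m{\left(l,p \right)} = \left(l + p\right) + \frac{5}{4} = \frac{5}{4} + l + p$)
$- 117 \left(-110 + m{\left(-7,-3 \right)}\right) = - 117 \left(-110 - \frac{35}{4}\right) = \left(-117\right) \left(- \frac{475}{4}\right) = \frac{55575}{4}$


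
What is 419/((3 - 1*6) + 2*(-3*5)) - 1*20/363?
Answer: -1543/121 ≈ -12.752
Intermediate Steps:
419/((3 - 1*6) + 2*(-3*5)) - 1*20/363 = 419/((3 - 6) + 2*(-15)) - 20*1/363 = 419/(-3 - 30) - 20/363 = 419/(-33) - 20/363 = 419*(-1/33) - 20/363 = -419/33 - 20/363 = -1543/121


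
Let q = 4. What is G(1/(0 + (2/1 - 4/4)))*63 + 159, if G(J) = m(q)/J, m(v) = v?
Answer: 411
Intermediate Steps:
G(J) = 4/J
G(1/(0 + (2/1 - 4/4)))*63 + 159 = (4/(1/(0 + (2/1 - 4/4))))*63 + 159 = (4/(1/(0 + (2*1 - 4*¼))))*63 + 159 = (4/(1/(0 + (2 - 1))))*63 + 159 = (4/(1/(0 + 1)))*63 + 159 = (4/(1/1))*63 + 159 = (4/1)*63 + 159 = (4*1)*63 + 159 = 4*63 + 159 = 252 + 159 = 411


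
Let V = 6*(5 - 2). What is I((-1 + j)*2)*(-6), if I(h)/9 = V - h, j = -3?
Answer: -1404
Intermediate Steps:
V = 18 (V = 6*3 = 18)
I(h) = 162 - 9*h (I(h) = 9*(18 - h) = 162 - 9*h)
I((-1 + j)*2)*(-6) = (162 - 9*(-1 - 3)*2)*(-6) = (162 - (-36)*2)*(-6) = (162 - 9*(-8))*(-6) = (162 + 72)*(-6) = 234*(-6) = -1404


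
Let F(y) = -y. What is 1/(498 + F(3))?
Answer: 1/495 ≈ 0.0020202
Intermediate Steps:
1/(498 + F(3)) = 1/(498 - 1*3) = 1/(498 - 3) = 1/495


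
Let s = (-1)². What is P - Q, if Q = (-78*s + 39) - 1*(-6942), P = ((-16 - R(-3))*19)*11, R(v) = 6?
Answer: -11501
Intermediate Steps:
s = 1
P = -4598 (P = ((-16 - 1*6)*19)*11 = ((-16 - 6)*19)*11 = -22*19*11 = -418*11 = -4598)
Q = 6903 (Q = (-78*1 + 39) - 1*(-6942) = (-78 + 39) + 6942 = -39 + 6942 = 6903)
P - Q = -4598 - 1*6903 = -4598 - 6903 = -11501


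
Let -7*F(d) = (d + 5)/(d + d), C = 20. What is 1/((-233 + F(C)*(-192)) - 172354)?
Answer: -7/1207989 ≈ -5.7948e-6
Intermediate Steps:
F(d) = -(5 + d)/(14*d) (F(d) = -(d + 5)/(7*(d + d)) = -(5 + d)/(7*(2*d)) = -(5 + d)*1/(2*d)/7 = -(5 + d)/(14*d))
1/((-233 + F(C)*(-192)) - 172354) = 1/((-233 + ((1/14)*(-5 - 1*20)/20)*(-192)) - 172354) = 1/((-233 + ((1/14)*(1/20)*(-5 - 20))*(-192)) - 172354) = 1/((-233 + ((1/14)*(1/20)*(-25))*(-192)) - 172354) = 1/((-233 - 5/56*(-192)) - 172354) = 1/((-233 + 120/7) - 172354) = 1/(-1511/7 - 172354) = 1/(-1207989/7) = -7/1207989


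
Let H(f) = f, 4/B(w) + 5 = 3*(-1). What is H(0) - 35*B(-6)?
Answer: 35/2 ≈ 17.500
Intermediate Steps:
B(w) = -½ (B(w) = 4/(-5 + 3*(-1)) = 4/(-5 - 3) = 4/(-8) = 4*(-⅛) = -½)
H(0) - 35*B(-6) = 0 - 35*(-½) = 0 + 35/2 = 35/2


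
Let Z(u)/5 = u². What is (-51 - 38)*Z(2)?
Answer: -1780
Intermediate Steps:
Z(u) = 5*u²
(-51 - 38)*Z(2) = (-51 - 38)*(5*2²) = -445*4 = -89*20 = -1780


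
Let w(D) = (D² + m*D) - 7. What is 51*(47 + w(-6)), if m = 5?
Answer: 2346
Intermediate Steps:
w(D) = -7 + D² + 5*D (w(D) = (D² + 5*D) - 7 = -7 + D² + 5*D)
51*(47 + w(-6)) = 51*(47 + (-7 + (-6)² + 5*(-6))) = 51*(47 + (-7 + 36 - 30)) = 51*(47 - 1) = 51*46 = 2346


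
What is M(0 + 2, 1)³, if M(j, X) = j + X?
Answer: 27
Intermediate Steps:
M(j, X) = X + j
M(0 + 2, 1)³ = (1 + (0 + 2))³ = (1 + 2)³ = 3³ = 27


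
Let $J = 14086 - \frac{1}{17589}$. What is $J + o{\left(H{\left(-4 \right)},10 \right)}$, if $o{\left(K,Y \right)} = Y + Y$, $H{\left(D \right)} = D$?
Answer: $\frac{248110433}{17589} \approx 14106.0$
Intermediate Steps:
$o{\left(K,Y \right)} = 2 Y$
$J = \frac{247758653}{17589}$ ($J = 14086 - \frac{1}{17589} = \frac{247758653}{17589} \approx 14086.0$)
$J + o{\left(H{\left(-4 \right)},10 \right)} = \frac{247758653}{17589} + 2 \cdot 10 = \frac{247758653}{17589} + 20 = \frac{248110433}{17589}$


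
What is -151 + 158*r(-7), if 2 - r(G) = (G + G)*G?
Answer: -15319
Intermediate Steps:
r(G) = 2 - 2*G² (r(G) = 2 - (G + G)*G = 2 - 2*G*G = 2 - 2*G²)
-151 + 158*r(-7) = -151 + 158*(2 - 2*(-7)²) = -151 + 158*(2 - 2*49) = -151 + 158*(2 - 98) = -151 + 158*(-96) = -151 - 15168 = -15319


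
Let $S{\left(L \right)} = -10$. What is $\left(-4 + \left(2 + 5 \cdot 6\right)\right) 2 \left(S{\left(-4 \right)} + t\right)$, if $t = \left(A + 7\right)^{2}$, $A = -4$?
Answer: $-56$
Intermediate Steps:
$t = 9$ ($t = \left(-4 + 7\right)^{2} = 3^{2} = 9$)
$\left(-4 + \left(2 + 5 \cdot 6\right)\right) 2 \left(S{\left(-4 \right)} + t\right) = \left(-4 + \left(2 + 5 \cdot 6\right)\right) 2 \left(-10 + 9\right) = \left(-4 + \left(2 + 30\right)\right) 2 \left(-1\right) = \left(-4 + 32\right) 2 \left(-1\right) = 28 \cdot 2 \left(-1\right) = 56 \left(-1\right) = -56$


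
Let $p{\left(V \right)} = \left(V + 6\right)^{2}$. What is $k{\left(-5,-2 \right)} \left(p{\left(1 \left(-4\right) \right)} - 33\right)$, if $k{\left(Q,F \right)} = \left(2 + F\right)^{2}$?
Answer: $0$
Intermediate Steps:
$p{\left(V \right)} = \left(6 + V\right)^{2}$
$k{\left(-5,-2 \right)} \left(p{\left(1 \left(-4\right) \right)} - 33\right) = \left(2 - 2\right)^{2} \left(\left(6 + 1 \left(-4\right)\right)^{2} - 33\right) = 0^{2} \left(\left(6 - 4\right)^{2} - 33\right) = 0 \left(2^{2} - 33\right) = 0 \left(4 - 33\right) = 0 \left(-29\right) = 0$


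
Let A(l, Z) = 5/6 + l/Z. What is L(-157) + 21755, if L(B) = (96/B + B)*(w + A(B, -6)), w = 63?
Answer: 1188485/157 ≈ 7570.0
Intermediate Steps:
A(l, Z) = ⅚ + l/Z (A(l, Z) = 5*(⅙) + l/Z = ⅚ + l/Z)
L(B) = (383/6 - B/6)*(B + 96/B) (L(B) = (96/B + B)*(63 + (⅚ + B/(-6))) = (B + 96/B)*(63 + (⅚ + B*(-⅙))) = (B + 96/B)*(63 + (⅚ - B/6)) = (B + 96/B)*(383/6 - B/6) = (383/6 - B/6)*(B + 96/B))
L(-157) + 21755 = (⅙)*(36768 - 96*(-157) + (-157)²*(383 - 1*(-157)))/(-157) + 21755 = (⅙)*(-1/157)*(36768 + 15072 + 24649*(383 + 157)) + 21755 = (⅙)*(-1/157)*(36768 + 15072 + 24649*540) + 21755 = (⅙)*(-1/157)*(36768 + 15072 + 13310460) + 21755 = (⅙)*(-1/157)*13362300 + 21755 = -2227050/157 + 21755 = 1188485/157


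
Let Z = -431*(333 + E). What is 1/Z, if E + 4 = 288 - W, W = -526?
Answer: -1/492633 ≈ -2.0299e-6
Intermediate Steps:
E = 810 (E = -4 + (288 - 1*(-526)) = -4 + (288 + 526) = -4 + 814 = 810)
Z = -492633 (Z = -431*(333 + 810) = -431*1143 = -492633)
1/Z = 1/(-492633) = -1/492633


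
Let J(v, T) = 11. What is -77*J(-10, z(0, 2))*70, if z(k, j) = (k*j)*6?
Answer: -59290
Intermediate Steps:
z(k, j) = 6*j*k (z(k, j) = (j*k)*6 = 6*j*k)
-77*J(-10, z(0, 2))*70 = -77*11*70 = -847*70 = -59290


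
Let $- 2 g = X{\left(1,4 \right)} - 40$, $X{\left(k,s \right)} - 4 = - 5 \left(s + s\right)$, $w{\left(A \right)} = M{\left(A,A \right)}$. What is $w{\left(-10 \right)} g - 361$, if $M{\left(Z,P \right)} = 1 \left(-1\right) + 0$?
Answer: $-399$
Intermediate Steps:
$M{\left(Z,P \right)} = -1$ ($M{\left(Z,P \right)} = -1 + 0 = -1$)
$w{\left(A \right)} = -1$
$X{\left(k,s \right)} = 4 - 10 s$ ($X{\left(k,s \right)} = 4 - 5 \left(s + s\right) = 4 - 5 \cdot 2 s = 4 - 10 s$)
$g = 38$ ($g = - \frac{\left(4 - 40\right) - 40}{2} = - \frac{-36 - 40}{2} = \left(- \frac{1}{2}\right) \left(-76\right) = 38$)
$w{\left(-10 \right)} g - 361 = \left(-1\right) 38 - 361 = -38 - 361 = -399$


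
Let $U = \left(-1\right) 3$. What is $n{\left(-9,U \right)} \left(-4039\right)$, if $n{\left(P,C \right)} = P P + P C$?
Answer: $-436212$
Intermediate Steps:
$U = -3$
$n{\left(P,C \right)} = P^{2} + C P$
$n{\left(-9,U \right)} \left(-4039\right) = - 9 \left(-3 - 9\right) \left(-4039\right) = \left(-9\right) \left(-12\right) \left(-4039\right) = 108 \left(-4039\right) = -436212$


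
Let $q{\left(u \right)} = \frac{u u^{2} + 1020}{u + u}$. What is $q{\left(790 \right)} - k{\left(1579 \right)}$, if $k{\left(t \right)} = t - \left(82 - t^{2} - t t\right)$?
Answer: $- \frac{369398340}{79} \approx -4.6759 \cdot 10^{6}$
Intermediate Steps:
$q{\left(u \right)} = \frac{1020 + u^{3}}{2 u}$ ($q{\left(u \right)} = \frac{u^{3} + 1020}{2 u} = \left(1020 + u^{3}\right) \frac{1}{2 u} = \frac{1020 + u^{3}}{2 u}$)
$k{\left(t \right)} = -82 + t + 2 t^{2}$ ($k{\left(t \right)} = t + \left(\left(t^{2} + t^{2}\right) - 82\right) = t + \left(2 t^{2} - 82\right) = t + \left(-82 + 2 t^{2}\right) = -82 + t + 2 t^{2}$)
$q{\left(790 \right)} - k{\left(1579 \right)} = \frac{1020 + 790^{3}}{2 \cdot 790} - \left(-82 + 1579 + 2 \cdot 1579^{2}\right) = \frac{1}{2} \cdot \frac{1}{790} \left(1020 + 493039000\right) - \left(-82 + 1579 + 2 \cdot 2493241\right) = \frac{1}{2} \cdot \frac{1}{790} \cdot 493040020 - \left(-82 + 1579 + 4986482\right) = \frac{24652001}{79} - 4987979 = - \frac{369398340}{79}$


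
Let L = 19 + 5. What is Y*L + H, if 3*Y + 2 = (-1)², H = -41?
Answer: -49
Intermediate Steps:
L = 24
Y = -⅓ (Y = -⅔ + (⅓)*(-1)² = -⅔ + (⅓)*1 = -⅔ + ⅓ = -⅓ ≈ -0.33333)
Y*L + H = -⅓*24 - 41 = -8 - 41 = -49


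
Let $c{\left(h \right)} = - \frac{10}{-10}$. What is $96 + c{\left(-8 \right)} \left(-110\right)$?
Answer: $-14$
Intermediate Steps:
$c{\left(h \right)} = 1$ ($c{\left(h \right)} = \left(-10\right) \left(- \frac{1}{10}\right) = 1$)
$96 + c{\left(-8 \right)} \left(-110\right) = 96 + 1 \left(-110\right) = 96 - 110 = -14$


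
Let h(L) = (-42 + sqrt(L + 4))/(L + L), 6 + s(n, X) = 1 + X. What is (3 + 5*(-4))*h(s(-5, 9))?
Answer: 357/4 - 17*sqrt(2)/4 ≈ 83.240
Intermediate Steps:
s(n, X) = -5 + X (s(n, X) = -6 + (1 + X) = -5 + X)
h(L) = (-42 + sqrt(4 + L))/(2*L) (h(L) = (-42 + sqrt(4 + L))/((2*L)) = (-42 + sqrt(4 + L))*(1/(2*L)) = (-42 + sqrt(4 + L))/(2*L))
(3 + 5*(-4))*h(s(-5, 9)) = (3 + 5*(-4))*((-42 + sqrt(4 + (-5 + 9)))/(2*(-5 + 9))) = (3 - 20)*((1/2)*(-42 + sqrt(4 + 4))/4) = -17*(-42 + sqrt(8))/(2*4) = -17*(-42 + 2*sqrt(2))/(2*4) = -17*(-21/4 + sqrt(2)/4) = 357/4 - 17*sqrt(2)/4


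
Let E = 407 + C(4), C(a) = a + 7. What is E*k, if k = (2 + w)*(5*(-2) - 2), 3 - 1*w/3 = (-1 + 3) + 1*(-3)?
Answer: -70224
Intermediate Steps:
C(a) = 7 + a
w = 12 (w = 9 - 3*((-1 + 3) + 1*(-3)) = 9 - 3*(2 - 3) = 9 - 3*(-1) = 9 + 3 = 12)
E = 418 (E = 407 + (7 + 4) = 407 + 11 = 418)
k = -168 (k = (2 + 12)*(5*(-2) - 2) = 14*(-10 - 2) = 14*(-12) = -168)
E*k = 418*(-168) = -70224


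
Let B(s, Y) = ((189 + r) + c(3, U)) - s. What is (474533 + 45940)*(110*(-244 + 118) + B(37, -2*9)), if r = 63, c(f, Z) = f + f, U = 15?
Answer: -7098731247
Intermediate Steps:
c(f, Z) = 2*f
B(s, Y) = 258 - s (B(s, Y) = ((189 + 63) + 2*3) - s = (252 + 6) - s = 258 - s)
(474533 + 45940)*(110*(-244 + 118) + B(37, -2*9)) = (474533 + 45940)*(110*(-244 + 118) + (258 - 1*37)) = 520473*(110*(-126) + (258 - 37)) = 520473*(-13860 + 221) = 520473*(-13639) = -7098731247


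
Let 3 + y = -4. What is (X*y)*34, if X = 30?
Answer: -7140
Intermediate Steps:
y = -7 (y = -3 - 4 = -7)
(X*y)*34 = (30*(-7))*34 = -210*34 = -7140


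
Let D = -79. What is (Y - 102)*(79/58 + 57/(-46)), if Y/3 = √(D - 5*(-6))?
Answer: -8364/667 + 1722*I/667 ≈ -12.54 + 2.5817*I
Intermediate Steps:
Y = 21*I (Y = 3*√(-79 - 5*(-6)) = 3*√(-79 + 30) = 3*√(-49) = 3*(7*I) = 21*I ≈ 21.0*I)
(Y - 102)*(79/58 + 57/(-46)) = (21*I - 102)*(79/58 + 57/(-46)) = (-102 + 21*I)*(79*(1/58) + 57*(-1/46)) = (-102 + 21*I)*(79/58 - 57/46) = (-102 + 21*I)*(82/667) = -8364/667 + 1722*I/667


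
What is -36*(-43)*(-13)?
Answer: -20124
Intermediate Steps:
-36*(-43)*(-13) = 1548*(-13) = -20124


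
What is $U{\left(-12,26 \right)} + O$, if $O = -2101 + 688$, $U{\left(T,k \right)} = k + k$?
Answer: $-1361$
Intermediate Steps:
$U{\left(T,k \right)} = 2 k$
$O = -1413$
$U{\left(-12,26 \right)} + O = 2 \cdot 26 - 1413 = 52 - 1413 = -1361$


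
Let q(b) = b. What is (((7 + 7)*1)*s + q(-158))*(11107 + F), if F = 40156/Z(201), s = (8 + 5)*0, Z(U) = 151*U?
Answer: -53269496654/30351 ≈ -1.7551e+6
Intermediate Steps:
s = 0 (s = 13*0 = 0)
F = 40156/30351 (F = 40156/((151*201)) = 40156/30351 ≈ 1.3231)
(((7 + 7)*1)*s + q(-158))*(11107 + F) = (((7 + 7)*1)*0 - 158)*(11107 + 40156/30351) = ((14*1)*0 - 158)*(337148713/30351) = (14*0 - 158)*(337148713/30351) = (0 - 158)*(337148713/30351) = -158*337148713/30351 = -53269496654/30351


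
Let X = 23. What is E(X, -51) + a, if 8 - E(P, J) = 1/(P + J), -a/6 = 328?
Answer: -54879/28 ≈ -1960.0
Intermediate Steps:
a = -1968 (a = -6*328 = -1968)
E(P, J) = 8 - 1/(J + P) (E(P, J) = 8 - 1/(P + J) = 8 - 1/(J + P))
E(X, -51) + a = (-1 + 8*(-51) + 8*23)/(-51 + 23) - 1968 = (-1 - 408 + 184)/(-28) - 1968 = -1/28*(-225) - 1968 = 225/28 - 1968 = -54879/28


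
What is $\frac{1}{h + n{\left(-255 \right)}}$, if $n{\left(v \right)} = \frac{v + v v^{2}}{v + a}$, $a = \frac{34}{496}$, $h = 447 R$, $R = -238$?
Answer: $- \frac{3719}{153752814} \approx -2.4188 \cdot 10^{-5}$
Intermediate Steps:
$h = -106386$ ($h = 447 \left(-238\right) = -106386$)
$a = \frac{17}{248}$ ($a = 34 \cdot \frac{1}{496} = \frac{17}{248} \approx 0.068548$)
$n{\left(v \right)} = \frac{v + v^{3}}{\frac{17}{248} + v}$ ($n{\left(v \right)} = \frac{v + v v^{2}}{v + \frac{17}{248}} = \frac{v + v^{3}}{\frac{17}{248} + v}$)
$\frac{1}{h + n{\left(-255 \right)}} = \frac{1}{-106386 + 248 \left(-255\right) \frac{1}{17 + 248 \left(-255\right)} \left(1 + \left(-255\right)^{2}\right)} = \frac{1}{-106386 + 248 \left(-255\right) \frac{1}{17 - 63240} \left(1 + 65025\right)} = \frac{1}{-106386 + 248 \left(-255\right) \frac{1}{-63223} \cdot 65026} = \frac{1}{-106386 + 248 \left(-255\right) \left(- \frac{1}{63223}\right) 65026} = \frac{1}{-106386 + \frac{241896720}{3719}} = \frac{1}{- \frac{153752814}{3719}} = - \frac{3719}{153752814}$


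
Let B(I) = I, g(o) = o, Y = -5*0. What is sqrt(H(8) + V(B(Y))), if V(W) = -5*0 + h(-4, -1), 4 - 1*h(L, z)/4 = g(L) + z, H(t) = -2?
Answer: sqrt(34) ≈ 5.8309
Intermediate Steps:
Y = 0
h(L, z) = 16 - 4*L - 4*z (h(L, z) = 16 - 4*(L + z) = 16 + (-4*L - 4*z) = 16 - 4*L - 4*z)
V(W) = 36 (V(W) = -5*0 + (16 - 4*(-4) - 4*(-1)) = 0 + (16 + 16 + 4) = 0 + 36 = 36)
sqrt(H(8) + V(B(Y))) = sqrt(-2 + 36) = sqrt(34)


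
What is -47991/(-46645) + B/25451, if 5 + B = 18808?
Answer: 2098484876/1187161895 ≈ 1.7676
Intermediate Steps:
B = 18803 (B = -5 + 18808 = 18803)
-47991/(-46645) + B/25451 = -47991/(-46645) + 18803/25451 = -47991*(-1/46645) + 18803*(1/25451) = 47991/46645 + 18803/25451 = 2098484876/1187161895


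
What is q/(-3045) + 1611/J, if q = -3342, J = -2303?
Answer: 132911/333935 ≈ 0.39801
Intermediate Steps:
q/(-3045) + 1611/J = -3342/(-3045) + 1611/(-2303) = -3342*(-1/3045) + 1611*(-1/2303) = 1114/1015 - 1611/2303 = 132911/333935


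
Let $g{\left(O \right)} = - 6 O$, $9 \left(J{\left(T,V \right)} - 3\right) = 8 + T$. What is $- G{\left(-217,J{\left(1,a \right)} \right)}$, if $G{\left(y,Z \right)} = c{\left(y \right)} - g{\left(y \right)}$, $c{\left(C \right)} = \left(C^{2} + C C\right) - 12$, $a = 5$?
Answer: $-92864$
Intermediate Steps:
$J{\left(T,V \right)} = \frac{35}{9} + \frac{T}{9}$ ($J{\left(T,V \right)} = 3 + \frac{8 + T}{9} = 3 + \left(\frac{8}{9} + \frac{T}{9}\right) = \frac{35}{9} + \frac{T}{9}$)
$c{\left(C \right)} = -12 + 2 C^{2}$ ($c{\left(C \right)} = \left(C^{2} + C^{2}\right) - 12 = 2 C^{2} - 12 = -12 + 2 C^{2}$)
$G{\left(y,Z \right)} = -12 + 2 y^{2} + 6 y$ ($G{\left(y,Z \right)} = \left(-12 + 2 y^{2}\right) - - 6 y = \left(-12 + 2 y^{2}\right) + 6 y = -12 + 2 y^{2} + 6 y$)
$- G{\left(-217,J{\left(1,a \right)} \right)} = - (-12 + 2 \left(-217\right)^{2} + 6 \left(-217\right)) = - (-12 + 2 \cdot 47089 - 1302) = - (-12 + 94178 - 1302) = \left(-1\right) 92864 = -92864$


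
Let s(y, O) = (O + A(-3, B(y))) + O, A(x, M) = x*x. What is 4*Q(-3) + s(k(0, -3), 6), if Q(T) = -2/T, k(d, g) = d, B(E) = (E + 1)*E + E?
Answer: 71/3 ≈ 23.667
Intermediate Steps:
B(E) = E + E*(1 + E) (B(E) = (1 + E)*E + E = E*(1 + E) + E = E + E*(1 + E))
A(x, M) = x²
s(y, O) = 9 + 2*O (s(y, O) = (O + (-3)²) + O = (O + 9) + O = (9 + O) + O = 9 + 2*O)
4*Q(-3) + s(k(0, -3), 6) = 4*(-2/(-3)) + (9 + 2*6) = 4*(-2*(-⅓)) + (9 + 12) = 4*(⅔) + 21 = 8/3 + 21 = 71/3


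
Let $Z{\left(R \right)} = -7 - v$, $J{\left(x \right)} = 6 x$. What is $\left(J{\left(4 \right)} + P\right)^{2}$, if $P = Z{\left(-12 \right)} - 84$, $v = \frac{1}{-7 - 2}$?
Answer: $\frac{362404}{81} \approx 4474.1$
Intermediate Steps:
$v = - \frac{1}{9}$ ($v = \frac{1}{-9} = - \frac{1}{9} \approx -0.11111$)
$Z{\left(R \right)} = - \frac{62}{9}$ ($Z{\left(R \right)} = -7 - - \frac{1}{9} = -7 + \frac{1}{9} = - \frac{62}{9}$)
$P = - \frac{818}{9}$ ($P = - \frac{62}{9} - 84 = - \frac{818}{9} \approx -90.889$)
$\left(J{\left(4 \right)} + P\right)^{2} = \left(6 \cdot 4 - \frac{818}{9}\right)^{2} = \left(24 - \frac{818}{9}\right)^{2} = \left(- \frac{602}{9}\right)^{2} = \frac{362404}{81}$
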